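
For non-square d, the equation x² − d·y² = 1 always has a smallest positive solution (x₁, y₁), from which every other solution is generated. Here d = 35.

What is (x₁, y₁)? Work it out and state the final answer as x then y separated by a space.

6 1

√35 = [5; 1,10, …], period ℓ=2 (even) → k=1
i=0: a=5 ⇒ p=5, q=1
i=1: a=1 ⇒ p=6, q=1
→ (6, 1).  Check: 6²=36, 35·1²=35, difference 1.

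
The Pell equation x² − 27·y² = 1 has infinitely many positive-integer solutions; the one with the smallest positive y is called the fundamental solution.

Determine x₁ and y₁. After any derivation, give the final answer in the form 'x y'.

26 5

[5; 5,10] for √27; ℓ=2 ⇒ convergent index 1
step 0: (5, 1)  from 5·(1,0) + (0,1)
step 1: (26, 5)  from 5·(5,1) + (1,0)
(x₁, y₁) = (26, 5);  26² − 27·5² = 1 ✓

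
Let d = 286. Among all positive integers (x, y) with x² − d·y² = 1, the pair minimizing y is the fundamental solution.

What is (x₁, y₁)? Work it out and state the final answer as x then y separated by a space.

561835 33222

√286 = [16; 1,10,3,3,2,3,3,10,1,32, …], period ℓ=10 (even) → k=9
a_0=16:  p_0=16·1+0=16,  q_0=16·0+1=1
…
a_2=10:  p_2=10·17+16=186,  q_2=10·1+1=11
…
a_4=3:  p_4=3·575+186=1911,  q_4=3·34+11=113
…
a_6=3:  p_6=3·4397+1911=15102,  q_6=3·260+113=893
a_7=3:  p_7=3·15102+4397=49703,  q_7=3·893+260=2939
a_8=10:  p_8=10·49703+15102=512132,  q_8=10·2939+893=30283
a_9=1:  p_9=1·512132+49703=561835,  q_9=1·30283+2939=33222
fundamental: x₁=561835, y₁=33222  (since 315658567225 − 286·1103701284 = 1)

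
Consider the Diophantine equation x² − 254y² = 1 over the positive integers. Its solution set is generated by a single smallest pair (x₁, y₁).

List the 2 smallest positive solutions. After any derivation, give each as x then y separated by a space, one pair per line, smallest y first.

255 16
130049 8160

√254 = [15; 1,14,1,30, …], period ℓ=4 (even) → k=3
k=0  a_k=15  p_k/q_k = 15/1
k=1  a_k=1  p_k/q_k = 16/1
k=2  a_k=14  p_k/q_k = 239/15
k=3  a_k=1  p_k/q_k = 255/16
→ (255, 16).  Check: 255²=65025, 254·16²=65024, difference 1.
(255+16√254)^2 = 130049 + 8160√254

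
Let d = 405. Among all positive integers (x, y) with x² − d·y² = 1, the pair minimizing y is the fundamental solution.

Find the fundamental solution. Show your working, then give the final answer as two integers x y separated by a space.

√405 → a₀=20, period (8,40); ℓ=2 even so k=1
k=0  a_k=20  p_k/q_k = 20/1
k=1  a_k=8  p_k/q_k = 161/8
→ (161, 8).  Check: 161²=25921, 405·8²=25920, difference 1.

161 8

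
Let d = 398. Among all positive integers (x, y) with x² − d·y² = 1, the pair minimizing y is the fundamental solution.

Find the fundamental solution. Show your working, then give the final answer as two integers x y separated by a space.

399 20

√398 = [19; 1,18,1,38, …], period ℓ=4 (even) → k=3
k=0  a_k=19  p_k/q_k = 19/1
k=1  a_k=1  p_k/q_k = 20/1
k=2  a_k=18  p_k/q_k = 379/19
k=3  a_k=1  p_k/q_k = 399/20
→ (399, 20).  Check: 399²=159201, 398·20²=159200, difference 1.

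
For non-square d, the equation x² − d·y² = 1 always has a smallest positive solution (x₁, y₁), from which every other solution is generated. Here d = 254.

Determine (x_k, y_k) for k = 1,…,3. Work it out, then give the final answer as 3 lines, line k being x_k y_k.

d=254: √d = [15; 1,14,1,30] (ℓ=4, even), read p_3/q_3
k=0  a_k=15  p_k/q_k = 15/1
k=1  a_k=1  p_k/q_k = 16/1
k=2  a_k=14  p_k/q_k = 239/15
k=3  a_k=1  p_k/q_k = 255/16
(x₁, y₁) = (255, 16);  255² − 254·16² = 1 ✓
n=2: (255,16)∘(255,16) = (255·255+254·16·16, 255·16+16·255) = (130049,8160)
n=3: (130049,8160)∘(255,16) = (255·130049+254·16·8160, 255·8160+16·130049) = (66324735,4161584)

255 16
130049 8160
66324735 4161584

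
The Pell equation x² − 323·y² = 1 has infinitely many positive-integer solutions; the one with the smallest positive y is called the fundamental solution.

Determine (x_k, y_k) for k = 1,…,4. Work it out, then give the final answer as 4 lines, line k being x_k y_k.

d=323: √d = [17; 1,34] (ℓ=2, even), read p_1/q_1
a_0=17:  p_0=17·1+0=17,  q_0=17·0+1=1
a_1=1:  p_1=1·17+1=18,  q_1=1·1+0=1
(x₁, y₁) = (18, 1);  18² − 323·1² = 1 ✓
k=2:  x_2 = 18·18+323·1·1 = 647,  y_2 = 18·1+1·18 = 36
k=3:  x_3 = 18·647+323·1·36 = 23274,  y_3 = 18·36+1·647 = 1295
k=4:  x_4 = 18·23274+323·1·1295 = 837217,  y_4 = 18·1295+1·23274 = 46584

18 1
647 36
23274 1295
837217 46584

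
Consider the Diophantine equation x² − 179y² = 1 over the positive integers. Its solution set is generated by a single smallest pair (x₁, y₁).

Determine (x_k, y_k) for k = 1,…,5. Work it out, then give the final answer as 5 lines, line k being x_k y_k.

√179 = [13; 2,1,1,1,3,…,1,2,26, …], period ℓ=14 (even) → k=13
a_0=13:  p_0=13·1+0=13,  q_0=13·0+1=1
a_1=2:  p_1=2·13+1=27,  q_1=2·1+0=2
…
a_3=1:  p_3=1·40+27=67,  q_3=1·3+2=5
a_4=1:  p_4=1·67+40=107,  q_4=1·5+3=8
a_5=3:  p_5=3·107+67=388,  q_5=3·8+5=29
a_6=5:  p_6=5·388+107=2047,  q_6=5·29+8=153
…
a_10=1:  p_10=1·438125+137042=575167,  q_10=1·32747+10243=42990
a_11=1:  p_11=1·575167+438125=1013292,  q_11=1·42990+32747=75737
a_12=1:  p_12=1·1013292+575167=1588459,  q_12=1·75737+42990=118727
a_13=2:  p_13=2·1588459+1013292=4190210,  q_13=2·118727+75737=313191
fundamental: x₁=4190210, y₁=313191  (since 17557859844100 − 179·98088602481 = 1)
(4190210+313191√179)^2 = 35115719688199 + 2624672120220√179
(4190210+313191√179)^3 = 294284479589372473370 + 21995854729733779209√179
(4190210+313191√179)^4 = 2466227538440333747559727201 + 184334500894152933286567560√179
(4190210+313191√179)^5 = 20668022587695847460244899657331050 + 1544800537983355129318686777395991√179

4190210 313191
35115719688199 2624672120220
294284479589372473370 21995854729733779209
2466227538440333747559727201 184334500894152933286567560
20668022587695847460244899657331050 1544800537983355129318686777395991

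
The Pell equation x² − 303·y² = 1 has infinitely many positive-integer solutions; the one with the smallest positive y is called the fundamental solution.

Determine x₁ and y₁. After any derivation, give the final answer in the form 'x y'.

√303 → a₀=17, period (2,2,5,2,2,34); ℓ=6 even so k=5
k=0  a_k=17  p_k/q_k = 17/1
k=1  a_k=2  p_k/q_k = 35/2
…
k=4  a_k=2  p_k/q_k = 1027/59
k=5  a_k=2  p_k/q_k = 2524/145
(x₁, y₁) = (2524, 145);  2524² − 303·145² = 1 ✓

2524 145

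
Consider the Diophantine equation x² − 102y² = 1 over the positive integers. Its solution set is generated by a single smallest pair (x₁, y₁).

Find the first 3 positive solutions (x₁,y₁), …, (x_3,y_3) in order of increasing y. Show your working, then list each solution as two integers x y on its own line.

√102 → a₀=10, period (10,20); ℓ=2 even so k=1
step 0: (10, 1)  from 10·(1,0) + (0,1)
step 1: (101, 10)  from 10·(10,1) + (1,0)
(x₁, y₁) = (101, 10);  101² − 102·10² = 1 ✓
k=2:  x_2 = 101·101+102·10·10 = 20401,  y_2 = 101·10+10·101 = 2020
k=3:  x_3 = 101·20401+102·10·2020 = 4120901,  y_3 = 101·2020+10·20401 = 408030

101 10
20401 2020
4120901 408030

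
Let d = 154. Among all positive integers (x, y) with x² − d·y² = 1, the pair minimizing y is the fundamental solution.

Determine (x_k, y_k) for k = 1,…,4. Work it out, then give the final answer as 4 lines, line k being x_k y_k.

21295 1716
906954049 73084440
38627172925615 3112666297884
1645131293994988801 132568457553795120

√154 → a₀=12, period (2,2,3,1,2,1,3,2,2,24); ℓ=10 even so k=9
i=0: a=12 ⇒ p=12, q=1
…
i=2: a=2 ⇒ p=62, q=5
i=3: a=3 ⇒ p=211, q=17
i=4: a=1 ⇒ p=273, q=22
i=5: a=2 ⇒ p=757, q=61
…
i=7: a=3 ⇒ p=3847, q=310
i=8: a=2 ⇒ p=8724, q=703
i=9: a=2 ⇒ p=21295, q=1716
(x₁, y₁) = (21295, 1716);  21295² − 154·1716² = 1 ✓
n=2: (21295,1716)∘(21295,1716) = (21295·21295+154·1716·1716, 21295·1716+1716·21295) = (906954049,73084440)
n=3: (906954049,73084440)∘(21295,1716) = (21295·906954049+154·1716·73084440, 21295·73084440+1716·906954049) = (38627172925615,3112666297884)
n=4: (38627172925615,3112666297884)∘(21295,1716) = (21295·38627172925615+154·1716·3112666297884, 21295·3112666297884+1716·38627172925615) = (1645131293994988801,132568457553795120)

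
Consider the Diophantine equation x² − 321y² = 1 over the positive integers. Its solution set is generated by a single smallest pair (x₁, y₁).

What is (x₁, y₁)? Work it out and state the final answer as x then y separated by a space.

215 12

[17; 1,10,1,34] for √321; ℓ=4 ⇒ convergent index 3
a_0=17:  p_0=17·1+0=17,  q_0=17·0+1=1
a_1=1:  p_1=1·17+1=18,  q_1=1·1+0=1
a_2=10:  p_2=10·18+17=197,  q_2=10·1+1=11
a_3=1:  p_3=1·197+18=215,  q_3=1·11+1=12
(x₁, y₁) = (215, 12);  215² − 321·12² = 1 ✓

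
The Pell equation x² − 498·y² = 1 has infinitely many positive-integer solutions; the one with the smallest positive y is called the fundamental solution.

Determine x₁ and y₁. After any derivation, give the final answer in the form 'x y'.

179777 8056

[22; 3,6,22,6,3,44] for √498; ℓ=6 ⇒ convergent index 5
i=0: a=22 ⇒ p=22, q=1
i=1: a=3 ⇒ p=67, q=3
i=2: a=6 ⇒ p=424, q=19
i=3: a=22 ⇒ p=9395, q=421
i=4: a=6 ⇒ p=56794, q=2545
i=5: a=3 ⇒ p=179777, q=8056
fundamental: x₁=179777, y₁=8056  (since 32319769729 − 498·64899136 = 1)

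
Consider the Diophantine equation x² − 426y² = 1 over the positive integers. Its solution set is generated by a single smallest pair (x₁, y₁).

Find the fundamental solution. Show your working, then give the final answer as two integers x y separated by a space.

88751 4300

√426 → a₀=20, period (1,1,1,3,2,6,2,3,1,1,1,40); ℓ=12 even so k=11
k=0  a_k=20  p_k/q_k = 20/1
…
k=3  a_k=1  p_k/q_k = 62/3
…
k=5  a_k=2  p_k/q_k = 516/25
…
k=8  a_k=3  p_k/q_k = 24809/1202
k=9  a_k=1  p_k/q_k = 31971/1549
k=10  a_k=1  p_k/q_k = 56780/2751
k=11  a_k=1  p_k/q_k = 88751/4300
(x₁, y₁) = (88751, 4300);  88751² − 426·4300² = 1 ✓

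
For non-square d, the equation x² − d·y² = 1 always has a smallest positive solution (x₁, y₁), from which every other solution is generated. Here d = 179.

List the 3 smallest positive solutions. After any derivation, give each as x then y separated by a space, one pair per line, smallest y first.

4190210 313191
35115719688199 2624672120220
294284479589372473370 21995854729733779209

[13; 2,1,1,1,3,…,1,2,26] for √179; ℓ=14 ⇒ convergent index 13
a_0=13:  p_0=13·1+0=13,  q_0=13·0+1=1
…
a_3=1:  p_3=1·40+27=67,  q_3=1·3+2=5
a_4=1:  p_4=1·67+40=107,  q_4=1·5+3=8
…
a_8=5:  p_8=5·26999+2047=137042,  q_8=5·2018+153=10243
a_9=3:  p_9=3·137042+26999=438125,  q_9=3·10243+2018=32747
…
a_12=1:  p_12=1·1013292+575167=1588459,  q_12=1·75737+42990=118727
a_13=2:  p_13=2·1588459+1013292=4190210,  q_13=2·118727+75737=313191
(x₁, y₁) = (4190210, 313191);  4190210² − 179·313191² = 1 ✓
k=2:  x_2 = 4190210·4190210+179·313191·313191 = 35115719688199,  y_2 = 4190210·313191+313191·4190210 = 2624672120220
k=3:  x_3 = 4190210·35115719688199+179·313191·2624672120220 = 294284479589372473370,  y_3 = 4190210·2624672120220+313191·35115719688199 = 21995854729733779209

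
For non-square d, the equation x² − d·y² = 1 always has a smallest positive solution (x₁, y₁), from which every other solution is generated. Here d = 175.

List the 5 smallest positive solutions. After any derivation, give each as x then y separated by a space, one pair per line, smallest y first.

2024 153
8193151 619344
33165873224 2507104359
134255446617601 10148757825888
543466014742175624 41082169172090265

[13; 4,2,1,2,4,26] for √175; ℓ=6 ⇒ convergent index 5
k=0  a_k=13  p_k/q_k = 13/1
k=1  a_k=4  p_k/q_k = 53/4
k=2  a_k=2  p_k/q_k = 119/9
k=3  a_k=1  p_k/q_k = 172/13
k=4  a_k=2  p_k/q_k = 463/35
k=5  a_k=4  p_k/q_k = 2024/153
→ (2024, 153).  Check: 2024²=4096576, 175·153²=4096575, difference 1.
k=2:  x_2 = 2024·2024+175·153·153 = 8193151,  y_2 = 2024·153+153·2024 = 619344
k=3:  x_3 = 2024·8193151+175·153·619344 = 33165873224,  y_3 = 2024·619344+153·8193151 = 2507104359
k=4:  x_4 = 2024·33165873224+175·153·2507104359 = 134255446617601,  y_4 = 2024·2507104359+153·33165873224 = 10148757825888
k=5:  x_5 = 2024·134255446617601+175·153·10148757825888 = 543466014742175624,  y_5 = 2024·10148757825888+153·134255446617601 = 41082169172090265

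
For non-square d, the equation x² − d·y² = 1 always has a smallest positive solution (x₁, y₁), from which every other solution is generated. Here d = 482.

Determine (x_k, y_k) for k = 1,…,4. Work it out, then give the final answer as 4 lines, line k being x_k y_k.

483 22
466577 21252
450712899 20529410
435388193857 19831388808

√482 → a₀=21, period (1,20,1,42); ℓ=4 even so k=3
step 0: (21, 1)  from 21·(1,0) + (0,1)
…
step 2: (461, 21)  from 20·(22,1) + (21,1)
step 3: (483, 22)  from 1·(461,21) + (22,1)
(x₁, y₁) = (483, 22);  483² − 482·22² = 1 ✓
n=2: (483,22)∘(483,22) = (483·483+482·22·22, 483·22+22·483) = (466577,21252)
n=3: (466577,21252)∘(483,22) = (483·466577+482·22·21252, 483·21252+22·466577) = (450712899,20529410)
n=4: (450712899,20529410)∘(483,22) = (483·450712899+482·22·20529410, 483·20529410+22·450712899) = (435388193857,19831388808)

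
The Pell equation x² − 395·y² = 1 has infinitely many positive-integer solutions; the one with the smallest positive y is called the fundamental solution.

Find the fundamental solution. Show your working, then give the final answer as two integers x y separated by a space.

√395 → a₀=19, period (1,6,1,38); ℓ=4 even so k=3
step 0: (19, 1)  from 19·(1,0) + (0,1)
step 1: (20, 1)  from 1·(19,1) + (1,0)
step 2: (139, 7)  from 6·(20,1) + (19,1)
step 3: (159, 8)  from 1·(139,7) + (20,1)
fundamental: x₁=159, y₁=8  (since 25281 − 395·64 = 1)

159 8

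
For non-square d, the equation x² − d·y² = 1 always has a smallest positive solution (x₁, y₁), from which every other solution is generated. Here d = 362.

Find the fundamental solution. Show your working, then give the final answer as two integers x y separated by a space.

[19; 38] for √362; ℓ=1 ⇒ convergent index 1
a_0=19:  p_0=19·1+0=19,  q_0=19·0+1=1
a_1=38:  p_1=38·19+1=723,  q_1=38·1+0=38
fundamental: x₁=723, y₁=38  (since 522729 − 362·1444 = 1)

723 38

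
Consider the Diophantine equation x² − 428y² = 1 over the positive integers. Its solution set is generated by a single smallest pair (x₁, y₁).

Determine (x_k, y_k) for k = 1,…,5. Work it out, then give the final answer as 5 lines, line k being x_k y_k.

1850887 89466
6851565373537 331182912684
25362946559057703751 1225964295417811950
93887896135702420679780737 4538242753705644230486616
347551772829818329662915600223687 16799549031354731501369944644834

d=428: √d = [20; 1,2,4,1,5,10,5,1,4,2,1,40] (ℓ=12, even), read p_11/q_11
a_0=20:  p_0=20·1+0=20,  q_0=20·0+1=1
…
a_2=2:  p_2=2·21+20=62,  q_2=2·1+1=3
a_3=4:  p_3=4·62+21=269,  q_3=4·3+1=13
…
a_5=5:  p_5=5·331+269=1924,  q_5=5·16+13=93
…
a_10=2:  p_10=2·577179+119350=1273708,  q_10=2·27899+5769=61567
a_11=1:  p_11=1·1273708+577179=1850887,  q_11=1·61567+27899=89466
fundamental: x₁=1850887, y₁=89466  (since 3425782686769 − 428·8004165156 = 1)
(1850887+89466√428)^2 = 6851565373537 + 331182912684√428
(1850887+89466√428)^3 = 25362946559057703751 + 1225964295417811950√428
(1850887+89466√428)^4 = 93887896135702420679780737 + 4538242753705644230486616√428
(1850887+89466√428)^5 = 347551772829818329662915600223687 + 16799549031354731501369944644834√428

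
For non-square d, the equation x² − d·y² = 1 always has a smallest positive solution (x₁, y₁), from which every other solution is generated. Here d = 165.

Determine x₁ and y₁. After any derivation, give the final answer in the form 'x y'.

[12; 1,5,2,5,1,24] for √165; ℓ=6 ⇒ convergent index 5
step 0: (12, 1)  from 12·(1,0) + (0,1)
step 1: (13, 1)  from 1·(12,1) + (1,0)
…
step 4: (912, 71)  from 5·(167,13) + (77,6)
step 5: (1079, 84)  from 1·(912,71) + (167,13)
fundamental: x₁=1079, y₁=84  (since 1164241 − 165·7056 = 1)

1079 84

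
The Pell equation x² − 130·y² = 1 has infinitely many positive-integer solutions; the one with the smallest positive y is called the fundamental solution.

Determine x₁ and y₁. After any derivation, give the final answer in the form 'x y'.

d=130: √d = [11; 2,2,22] (ℓ=3, odd), read p_5/q_5
k=0  a_k=11  p_k/q_k = 11/1
k=1  a_k=2  p_k/q_k = 23/2
k=2  a_k=2  p_k/q_k = 57/5
k=3  a_k=22  p_k/q_k = 1277/112
k=4  a_k=2  p_k/q_k = 2611/229
k=5  a_k=2  p_k/q_k = 6499/570
fundamental: x₁=6499, y₁=570  (since 42237001 − 130·324900 = 1)

6499 570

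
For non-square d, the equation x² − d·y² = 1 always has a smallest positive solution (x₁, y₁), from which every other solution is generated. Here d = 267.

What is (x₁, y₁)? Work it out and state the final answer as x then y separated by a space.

2402 147

√267 → a₀=16, period (2,1,15,1,2,32); ℓ=6 even so k=5
k=0  a_k=16  p_k/q_k = 16/1
k=1  a_k=2  p_k/q_k = 33/2
k=2  a_k=1  p_k/q_k = 49/3
…
k=4  a_k=1  p_k/q_k = 817/50
k=5  a_k=2  p_k/q_k = 2402/147
→ (2402, 147).  Check: 2402²=5769604, 267·147²=5769603, difference 1.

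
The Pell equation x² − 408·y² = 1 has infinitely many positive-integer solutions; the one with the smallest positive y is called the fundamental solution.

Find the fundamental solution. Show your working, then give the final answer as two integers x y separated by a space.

√408 → a₀=20, period (5,40); ℓ=2 even so k=1
k=0  a_k=20  p_k/q_k = 20/1
k=1  a_k=5  p_k/q_k = 101/5
fundamental: x₁=101, y₁=5  (since 10201 − 408·25 = 1)

101 5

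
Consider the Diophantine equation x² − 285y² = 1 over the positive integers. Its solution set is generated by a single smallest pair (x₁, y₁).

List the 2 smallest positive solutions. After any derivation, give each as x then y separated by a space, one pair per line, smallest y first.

2431 144
11819521 700128

[16; 1,7,2,7,1,32] for √285; ℓ=6 ⇒ convergent index 5
a_0=16:  p_0=16·1+0=16,  q_0=16·0+1=1
…
a_4=7:  p_4=7·287+135=2144,  q_4=7·17+8=127
a_5=1:  p_5=1·2144+287=2431,  q_5=1·127+17=144
fundamental: x₁=2431, y₁=144  (since 5909761 − 285·20736 = 1)
(2431+144√285)^2 = 11819521 + 700128√285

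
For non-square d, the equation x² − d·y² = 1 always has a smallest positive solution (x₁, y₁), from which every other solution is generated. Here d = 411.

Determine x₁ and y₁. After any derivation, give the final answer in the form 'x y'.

[20; 3,1,1,1,19,1,1,1,3,40] for √411; ℓ=10 ⇒ convergent index 9
i=0: a=20 ⇒ p=20, q=1
i=1: a=3 ⇒ p=61, q=3
i=2: a=1 ⇒ p=81, q=4
i=3: a=1 ⇒ p=142, q=7
…
i=5: a=19 ⇒ p=4379, q=216
i=6: a=1 ⇒ p=4602, q=227
…
i=8: a=1 ⇒ p=13583, q=670
i=9: a=3 ⇒ p=49730, q=2453
(x₁, y₁) = (49730, 2453);  49730² − 411·2453² = 1 ✓

49730 2453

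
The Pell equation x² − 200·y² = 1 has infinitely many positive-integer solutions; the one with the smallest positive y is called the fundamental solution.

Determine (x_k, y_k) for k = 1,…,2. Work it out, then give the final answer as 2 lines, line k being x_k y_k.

99 7
19601 1386

√200 → a₀=14, period (7,28); ℓ=2 even so k=1
k=0  a_k=14  p_k/q_k = 14/1
k=1  a_k=7  p_k/q_k = 99/7
(x₁, y₁) = (99, 7);  99² − 200·7² = 1 ✓
(x_2, y_2) = (99·99 + 200·7·7, 99·7 + 7·99) = (19601, 1386)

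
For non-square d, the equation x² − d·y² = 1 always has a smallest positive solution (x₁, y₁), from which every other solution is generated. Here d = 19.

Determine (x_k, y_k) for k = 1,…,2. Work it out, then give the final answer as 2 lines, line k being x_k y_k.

[4; 2,1,3,1,2,8] for √19; ℓ=6 ⇒ convergent index 5
i=0: a=4 ⇒ p=4, q=1
…
i=2: a=1 ⇒ p=13, q=3
…
i=4: a=1 ⇒ p=61, q=14
i=5: a=2 ⇒ p=170, q=39
fundamental: x₁=170, y₁=39  (since 28900 − 19·1521 = 1)
(x_2, y_2) = (170·170 + 19·39·39, 170·39 + 39·170) = (57799, 13260)

170 39
57799 13260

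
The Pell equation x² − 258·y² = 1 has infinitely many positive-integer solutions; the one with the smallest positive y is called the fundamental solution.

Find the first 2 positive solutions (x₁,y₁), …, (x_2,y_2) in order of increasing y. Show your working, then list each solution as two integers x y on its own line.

257 16
132097 8224

[16; 16,32] for √258; ℓ=2 ⇒ convergent index 1
k=0  a_k=16  p_k/q_k = 16/1
k=1  a_k=16  p_k/q_k = 257/16
fundamental: x₁=257, y₁=16  (since 66049 − 258·256 = 1)
k=2:  x_2 = 257·257+258·16·16 = 132097,  y_2 = 257·16+16·257 = 8224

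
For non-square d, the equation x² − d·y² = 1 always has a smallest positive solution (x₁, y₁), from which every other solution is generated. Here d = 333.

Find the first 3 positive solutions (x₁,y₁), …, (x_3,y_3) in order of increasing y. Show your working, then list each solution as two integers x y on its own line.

√333 → a₀=18, period (4,36); ℓ=2 even so k=1
step 0: (18, 1)  from 18·(1,0) + (0,1)
step 1: (73, 4)  from 4·(18,1) + (1,0)
fundamental: x₁=73, y₁=4  (since 5329 − 333·16 = 1)
n=2: (73,4)∘(73,4) = (73·73+333·4·4, 73·4+4·73) = (10657,584)
n=3: (10657,584)∘(73,4) = (73·10657+333·4·584, 73·584+4·10657) = (1555849,85260)

73 4
10657 584
1555849 85260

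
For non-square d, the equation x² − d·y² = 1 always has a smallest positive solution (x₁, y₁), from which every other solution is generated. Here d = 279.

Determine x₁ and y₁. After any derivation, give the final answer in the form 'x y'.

[16; 1,2,2,1,2,2,1,32] for √279; ℓ=8 ⇒ convergent index 7
i=0: a=16 ⇒ p=16, q=1
i=1: a=1 ⇒ p=17, q=1
i=2: a=2 ⇒ p=50, q=3
i=3: a=2 ⇒ p=117, q=7
i=4: a=1 ⇒ p=167, q=10
…
i=6: a=2 ⇒ p=1069, q=64
i=7: a=1 ⇒ p=1520, q=91
fundamental: x₁=1520, y₁=91  (since 2310400 − 279·8281 = 1)

1520 91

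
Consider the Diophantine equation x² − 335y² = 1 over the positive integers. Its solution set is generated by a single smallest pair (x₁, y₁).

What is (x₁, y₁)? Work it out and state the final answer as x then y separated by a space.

[18; 3,3,3,36] for √335; ℓ=4 ⇒ convergent index 3
step 0: (18, 1)  from 18·(1,0) + (0,1)
step 1: (55, 3)  from 3·(18,1) + (1,0)
step 2: (183, 10)  from 3·(55,3) + (18,1)
step 3: (604, 33)  from 3·(183,10) + (55,3)
fundamental: x₁=604, y₁=33  (since 364816 − 335·1089 = 1)

604 33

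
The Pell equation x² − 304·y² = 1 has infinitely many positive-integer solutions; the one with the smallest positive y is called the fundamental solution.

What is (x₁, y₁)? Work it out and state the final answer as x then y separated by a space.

√304 → a₀=17, period (2,3,2,1,1,1,1,1,2,3,2,34); ℓ=12 even so k=11
k=0  a_k=17  p_k/q_k = 17/1
k=1  a_k=2  p_k/q_k = 35/2
…
k=4  a_k=1  p_k/q_k = 401/23
…
k=8  a_k=1  p_k/q_k = 2842/163
k=9  a_k=2  p_k/q_k = 7445/427
k=10  a_k=3  p_k/q_k = 25177/1444
k=11  a_k=2  p_k/q_k = 57799/3315
→ (57799, 3315).  Check: 57799²=3340724401, 304·3315²=3340724400, difference 1.

57799 3315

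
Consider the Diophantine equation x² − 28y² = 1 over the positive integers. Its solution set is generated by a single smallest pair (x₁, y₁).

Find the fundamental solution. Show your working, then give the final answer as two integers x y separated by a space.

d=28: √d = [5; 3,2,3,10] (ℓ=4, even), read p_3/q_3
i=0: a=5 ⇒ p=5, q=1
…
i=2: a=2 ⇒ p=37, q=7
i=3: a=3 ⇒ p=127, q=24
(x₁, y₁) = (127, 24);  127² − 28·24² = 1 ✓

127 24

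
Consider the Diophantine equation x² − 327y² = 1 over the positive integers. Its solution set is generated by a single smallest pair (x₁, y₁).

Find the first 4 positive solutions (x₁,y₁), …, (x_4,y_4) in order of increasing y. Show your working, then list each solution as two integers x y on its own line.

217 12
94177 5208
40872601 2260260
17738614657 980947632

d=327: √d = [18; 12,36] (ℓ=2, even), read p_1/q_1
a_0=18:  p_0=18·1+0=18,  q_0=18·0+1=1
a_1=12:  p_1=12·18+1=217,  q_1=12·1+0=12
(x₁, y₁) = (217, 12);  217² − 327·12² = 1 ✓
(x_2, y_2) = (217·217 + 327·12·12, 217·12 + 12·217) = (94177, 5208)
(x_3, y_3) = (217·94177 + 327·12·5208, 217·5208 + 12·94177) = (40872601, 2260260)
(x_4, y_4) = (217·40872601 + 327·12·2260260, 217·2260260 + 12·40872601) = (17738614657, 980947632)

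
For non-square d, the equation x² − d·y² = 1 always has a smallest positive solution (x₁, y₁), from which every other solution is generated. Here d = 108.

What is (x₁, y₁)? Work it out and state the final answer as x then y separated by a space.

√108 → a₀=10, period (2,1,1,4,1,1,2,20); ℓ=8 even so k=7
step 0: (10, 1)  from 10·(1,0) + (0,1)
step 1: (21, 2)  from 2·(10,1) + (1,0)
step 2: (31, 3)  from 1·(21,2) + (10,1)
…
step 4: (239, 23)  from 4·(52,5) + (31,3)
step 5: (291, 28)  from 1·(239,23) + (52,5)
step 6: (530, 51)  from 1·(291,28) + (239,23)
step 7: (1351, 130)  from 2·(530,51) + (291,28)
fundamental: x₁=1351, y₁=130  (since 1825201 − 108·16900 = 1)

1351 130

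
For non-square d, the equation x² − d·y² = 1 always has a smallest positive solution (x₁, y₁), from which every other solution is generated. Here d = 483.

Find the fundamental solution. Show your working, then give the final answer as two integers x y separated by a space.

22 1

d=483: √d = [21; 1,42] (ℓ=2, even), read p_1/q_1
k=0  a_k=21  p_k/q_k = 21/1
k=1  a_k=1  p_k/q_k = 22/1
→ (22, 1).  Check: 22²=484, 483·1²=483, difference 1.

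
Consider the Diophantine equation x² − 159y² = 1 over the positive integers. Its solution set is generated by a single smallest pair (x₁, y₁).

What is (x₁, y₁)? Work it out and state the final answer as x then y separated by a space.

1324 105

√159 → a₀=12, period (1,1,1,1,3,1,1,1,1,24); ℓ=10 even so k=9
a_0=12:  p_0=12·1+0=12,  q_0=12·0+1=1
a_1=1:  p_1=1·12+1=13,  q_1=1·1+0=1
a_2=1:  p_2=1·13+12=25,  q_2=1·1+1=2
a_3=1:  p_3=1·25+13=38,  q_3=1·2+1=3
a_4=1:  p_4=1·38+25=63,  q_4=1·3+2=5
a_5=3:  p_5=3·63+38=227,  q_5=3·5+3=18
a_6=1:  p_6=1·227+63=290,  q_6=1·18+5=23
a_7=1:  p_7=1·290+227=517,  q_7=1·23+18=41
a_8=1:  p_8=1·517+290=807,  q_8=1·41+23=64
a_9=1:  p_9=1·807+517=1324,  q_9=1·64+41=105
→ (1324, 105).  Check: 1324²=1752976, 159·105²=1752975, difference 1.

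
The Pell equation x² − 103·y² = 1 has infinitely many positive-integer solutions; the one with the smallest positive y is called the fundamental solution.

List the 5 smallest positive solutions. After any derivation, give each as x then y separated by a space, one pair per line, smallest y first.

227528 22419
103537981567 10201900464
47115579739725224 4642436017523565
21440227253936863550977 2112568364380001494176
9756504053220377800313664488 961336909616663523916230291

d=103: √d = [10; 6,1,2,1,1,9,1,1,2,1,6,20] (ℓ=12, even), read p_11/q_11
k=0  a_k=10  p_k/q_k = 10/1
k=1  a_k=6  p_k/q_k = 61/6
k=2  a_k=1  p_k/q_k = 71/7
…
k=4  a_k=1  p_k/q_k = 274/27
…
k=6  a_k=9  p_k/q_k = 4567/450
…
k=8  a_k=1  p_k/q_k = 9611/947
k=9  a_k=2  p_k/q_k = 24266/2391
k=10  a_k=1  p_k/q_k = 33877/3338
k=11  a_k=6  p_k/q_k = 227528/22419
(x₁, y₁) = (227528, 22419);  227528² − 103·22419² = 1 ✓
k=2:  x_2 = 227528·227528+103·22419·22419 = 103537981567,  y_2 = 227528·22419+22419·227528 = 10201900464
k=3:  x_3 = 227528·103537981567+103·22419·10201900464 = 47115579739725224,  y_3 = 227528·10201900464+22419·103537981567 = 4642436017523565
k=4:  x_4 = 227528·47115579739725224+103·22419·4642436017523565 = 21440227253936863550977,  y_4 = 227528·4642436017523565+22419·47115579739725224 = 2112568364380001494176
k=5:  x_5 = 227528·21440227253936863550977+103·22419·2112568364380001494176 = 9756504053220377800313664488,  y_5 = 227528·2112568364380001494176+22419·21440227253936863550977 = 961336909616663523916230291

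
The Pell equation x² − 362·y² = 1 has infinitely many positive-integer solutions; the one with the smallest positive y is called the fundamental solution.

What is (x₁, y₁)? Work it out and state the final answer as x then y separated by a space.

√362 = [19; 38, …], period ℓ=1 (odd) → k=1
a_0=19:  p_0=19·1+0=19,  q_0=19·0+1=1
a_1=38:  p_1=38·19+1=723,  q_1=38·1+0=38
fundamental: x₁=723, y₁=38  (since 522729 − 362·1444 = 1)

723 38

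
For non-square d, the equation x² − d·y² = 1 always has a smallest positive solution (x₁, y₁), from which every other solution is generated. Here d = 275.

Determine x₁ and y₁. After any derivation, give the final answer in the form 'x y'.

199 12

√275 → a₀=16, period (1,1,2,1,1,32); ℓ=6 even so k=5
i=0: a=16 ⇒ p=16, q=1
…
i=4: a=1 ⇒ p=116, q=7
i=5: a=1 ⇒ p=199, q=12
(x₁, y₁) = (199, 12);  199² − 275·12² = 1 ✓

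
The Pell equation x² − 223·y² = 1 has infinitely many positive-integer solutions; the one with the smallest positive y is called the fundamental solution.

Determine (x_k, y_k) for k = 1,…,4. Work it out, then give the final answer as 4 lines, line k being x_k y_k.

224 15
100351 6720
44957024 3010545
20140646401 1348717440

√223 → a₀=14, period (1,13,1,28); ℓ=4 even so k=3
a_0=14:  p_0=14·1+0=14,  q_0=14·0+1=1
a_1=1:  p_1=1·14+1=15,  q_1=1·1+0=1
a_2=13:  p_2=13·15+14=209,  q_2=13·1+1=14
a_3=1:  p_3=1·209+15=224,  q_3=1·14+1=15
→ (224, 15).  Check: 224²=50176, 223·15²=50175, difference 1.
(x_2, y_2) = (224·224 + 223·15·15, 224·15 + 15·224) = (100351, 6720)
(x_3, y_3) = (224·100351 + 223·15·6720, 224·6720 + 15·100351) = (44957024, 3010545)
(x_4, y_4) = (224·44957024 + 223·15·3010545, 224·3010545 + 15·44957024) = (20140646401, 1348717440)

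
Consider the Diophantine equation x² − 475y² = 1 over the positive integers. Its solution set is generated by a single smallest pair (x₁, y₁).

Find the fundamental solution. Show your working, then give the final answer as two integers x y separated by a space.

d=475: √d = [21; 1,3,1,6,2,6,1,3,1,42] (ℓ=10, even), read p_9/q_9
i=0: a=21 ⇒ p=21, q=1
…
i=8: a=3 ⇒ p=45921, q=2107
i=9: a=1 ⇒ p=57799, q=2652
fundamental: x₁=57799, y₁=2652  (since 3340724401 − 475·7033104 = 1)

57799 2652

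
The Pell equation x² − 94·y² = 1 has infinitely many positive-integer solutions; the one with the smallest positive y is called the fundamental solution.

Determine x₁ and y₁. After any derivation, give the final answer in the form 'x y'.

2143295 221064

d=94: √d = [9; 1,2,3,1,1,…,2,1,18] (ℓ=16, even), read p_15/q_15
a_0=9:  p_0=9·1+0=9,  q_0=9·0+1=1
a_1=1:  p_1=1·9+1=10,  q_1=1·1+0=1
…
a_3=3:  p_3=3·29+10=97,  q_3=3·3+1=10
…
a_5=1:  p_5=1·126+97=223,  q_5=1·13+10=23
a_6=5:  p_6=5·223+126=1241,  q_6=5·23+13=128
…
a_8=8:  p_8=8·1464+1241=12953,  q_8=8·151+128=1336
a_9=1:  p_9=1·12953+1464=14417,  q_9=1·1336+151=1487
…
a_12=1:  p_12=1·99455+85038=184493,  q_12=1·10258+8771=19029
a_13=3:  p_13=3·184493+99455=652934,  q_13=3·19029+10258=67345
a_14=2:  p_14=2·652934+184493=1490361,  q_14=2·67345+19029=153719
a_15=1:  p_15=1·1490361+652934=2143295,  q_15=1·153719+67345=221064
→ (2143295, 221064).  Check: 2143295²=4593713457025, 94·221064²=4593713457024, difference 1.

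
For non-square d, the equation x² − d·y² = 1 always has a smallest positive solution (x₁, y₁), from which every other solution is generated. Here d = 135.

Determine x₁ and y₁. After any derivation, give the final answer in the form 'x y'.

244 21

d=135: √d = [11; 1,1,1,1,1,1,1,22] (ℓ=8, even), read p_7/q_7
i=0: a=11 ⇒ p=11, q=1
i=1: a=1 ⇒ p=12, q=1
…
i=3: a=1 ⇒ p=35, q=3
i=4: a=1 ⇒ p=58, q=5
i=5: a=1 ⇒ p=93, q=8
i=6: a=1 ⇒ p=151, q=13
i=7: a=1 ⇒ p=244, q=21
→ (244, 21).  Check: 244²=59536, 135·21²=59535, difference 1.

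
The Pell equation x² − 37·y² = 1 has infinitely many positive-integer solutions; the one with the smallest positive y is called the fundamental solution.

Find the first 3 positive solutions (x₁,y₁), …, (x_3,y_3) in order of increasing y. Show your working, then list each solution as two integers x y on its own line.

73 12
10657 1752
1555849 255780

√37 → a₀=6, period (12); ℓ=1 odd so k=1
k=0  a_k=6  p_k/q_k = 6/1
k=1  a_k=12  p_k/q_k = 73/12
fundamental: x₁=73, y₁=12  (since 5329 − 37·144 = 1)
(73+12√37)^2 = 10657 + 1752√37
(73+12√37)^3 = 1555849 + 255780√37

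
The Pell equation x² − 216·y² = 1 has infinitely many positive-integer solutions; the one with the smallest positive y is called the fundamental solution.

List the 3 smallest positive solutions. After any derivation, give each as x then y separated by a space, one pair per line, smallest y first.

√216 = [14; 1,2,3,2,1,28, …], period ℓ=6 (even) → k=5
i=0: a=14 ⇒ p=14, q=1
i=1: a=1 ⇒ p=15, q=1
i=2: a=2 ⇒ p=44, q=3
i=3: a=3 ⇒ p=147, q=10
i=4: a=2 ⇒ p=338, q=23
i=5: a=1 ⇒ p=485, q=33
→ (485, 33).  Check: 485²=235225, 216·33²=235224, difference 1.
(485+33√216)^2 = 470449 + 32010√216
(485+33√216)^3 = 456335045 + 31049667√216

485 33
470449 32010
456335045 31049667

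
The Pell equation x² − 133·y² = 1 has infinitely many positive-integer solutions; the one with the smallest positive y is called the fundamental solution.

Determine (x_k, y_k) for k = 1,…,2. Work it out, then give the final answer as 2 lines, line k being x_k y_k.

√133 = [11; 1,1,7,5,1,…,1,1,22, …], period ℓ=16 (even) → k=15
k=0  a_k=11  p_k/q_k = 11/1
k=1  a_k=1  p_k/q_k = 12/1
k=2  a_k=1  p_k/q_k = 23/2
…
k=4  a_k=5  p_k/q_k = 888/77
k=5  a_k=1  p_k/q_k = 1061/92
…
k=8  a_k=2  p_k/q_k = 7969/691
k=9  a_k=1  p_k/q_k = 10979/952
k=10  a_k=1  p_k/q_k = 18948/1643
k=11  a_k=1  p_k/q_k = 29927/2595
k=12  a_k=5  p_k/q_k = 168583/14618
k=13  a_k=7  p_k/q_k = 1210008/104921
k=14  a_k=1  p_k/q_k = 1378591/119539
k=15  a_k=1  p_k/q_k = 2588599/224460
→ (2588599, 224460).  Check: 2588599²=6700844782801, 133·224460²=6700844782800, difference 1.
n=2: (2588599,224460)∘(2588599,224460) = (2588599·2588599+133·224460·224460, 2588599·224460+224460·2588599) = (13401689565601,1162073863080)

2588599 224460
13401689565601 1162073863080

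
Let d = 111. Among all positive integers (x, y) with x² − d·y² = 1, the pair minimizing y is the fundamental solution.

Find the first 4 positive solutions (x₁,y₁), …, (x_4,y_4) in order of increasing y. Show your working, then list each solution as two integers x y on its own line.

295 28
174049 16520
102688615 9746772
60586108801 5750578960

[10; 1,1,6,1,1,20] for √111; ℓ=6 ⇒ convergent index 5
k=0  a_k=10  p_k/q_k = 10/1
k=1  a_k=1  p_k/q_k = 11/1
k=2  a_k=1  p_k/q_k = 21/2
k=3  a_k=6  p_k/q_k = 137/13
k=4  a_k=1  p_k/q_k = 158/15
k=5  a_k=1  p_k/q_k = 295/28
fundamental: x₁=295, y₁=28  (since 87025 − 111·784 = 1)
n=2: (295,28)∘(295,28) = (295·295+111·28·28, 295·28+28·295) = (174049,16520)
n=3: (174049,16520)∘(295,28) = (295·174049+111·28·16520, 295·16520+28·174049) = (102688615,9746772)
n=4: (102688615,9746772)∘(295,28) = (295·102688615+111·28·9746772, 295·9746772+28·102688615) = (60586108801,5750578960)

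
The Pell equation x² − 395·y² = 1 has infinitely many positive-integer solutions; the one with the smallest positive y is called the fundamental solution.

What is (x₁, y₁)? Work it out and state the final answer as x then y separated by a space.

159 8

[19; 1,6,1,38] for √395; ℓ=4 ⇒ convergent index 3
i=0: a=19 ⇒ p=19, q=1
i=1: a=1 ⇒ p=20, q=1
i=2: a=6 ⇒ p=139, q=7
i=3: a=1 ⇒ p=159, q=8
fundamental: x₁=159, y₁=8  (since 25281 − 395·64 = 1)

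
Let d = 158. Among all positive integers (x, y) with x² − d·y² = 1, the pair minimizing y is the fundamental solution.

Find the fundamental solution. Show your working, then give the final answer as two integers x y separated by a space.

√158 → a₀=12, period (1,1,3,12,3,1,1,24); ℓ=8 even so k=7
step 0: (12, 1)  from 12·(1,0) + (0,1)
step 1: (13, 1)  from 1·(12,1) + (1,0)
…
step 6: (4412, 351)  from 1·(3331,265) + (1081,86)
step 7: (7743, 616)  from 1·(4412,351) + (3331,265)
(x₁, y₁) = (7743, 616);  7743² − 158·616² = 1 ✓

7743 616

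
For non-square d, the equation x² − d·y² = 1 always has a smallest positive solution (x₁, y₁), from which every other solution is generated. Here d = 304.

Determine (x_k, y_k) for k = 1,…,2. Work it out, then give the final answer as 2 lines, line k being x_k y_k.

57799 3315
6681448801 383207370

√304 → a₀=17, period (2,3,2,1,1,1,1,1,2,3,2,34); ℓ=12 even so k=11
a_0=17:  p_0=17·1+0=17,  q_0=17·0+1=1
a_1=2:  p_1=2·17+1=35,  q_1=2·1+0=2
…
a_3=2:  p_3=2·122+35=279,  q_3=2·7+2=16
a_4=1:  p_4=1·279+122=401,  q_4=1·16+7=23
a_5=1:  p_5=1·401+279=680,  q_5=1·23+16=39
a_6=1:  p_6=1·680+401=1081,  q_6=1·39+23=62
a_7=1:  p_7=1·1081+680=1761,  q_7=1·62+39=101
…
a_10=3:  p_10=3·7445+2842=25177,  q_10=3·427+163=1444
a_11=2:  p_11=2·25177+7445=57799,  q_11=2·1444+427=3315
fundamental: x₁=57799, y₁=3315  (since 3340724401 − 304·10989225 = 1)
n=2: (57799,3315)∘(57799,3315) = (57799·57799+304·3315·3315, 57799·3315+3315·57799) = (6681448801,383207370)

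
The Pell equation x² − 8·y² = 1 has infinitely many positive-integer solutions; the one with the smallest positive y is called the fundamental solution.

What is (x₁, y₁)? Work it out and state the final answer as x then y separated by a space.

3 1

√8 → a₀=2, period (1,4); ℓ=2 even so k=1
k=0  a_k=2  p_k/q_k = 2/1
k=1  a_k=1  p_k/q_k = 3/1
(x₁, y₁) = (3, 1);  3² − 8·1² = 1 ✓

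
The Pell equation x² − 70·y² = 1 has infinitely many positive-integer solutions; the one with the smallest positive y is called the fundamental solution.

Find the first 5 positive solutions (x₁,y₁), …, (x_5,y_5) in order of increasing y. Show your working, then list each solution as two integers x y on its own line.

d=70: √d = [8; 2,1,2,1,2,16] (ℓ=6, even), read p_5/q_5
k=0  a_k=8  p_k/q_k = 8/1
…
k=2  a_k=1  p_k/q_k = 25/3
k=3  a_k=2  p_k/q_k = 67/8
k=4  a_k=1  p_k/q_k = 92/11
k=5  a_k=2  p_k/q_k = 251/30
→ (251, 30).  Check: 251²=63001, 70·30²=63000, difference 1.
k=2:  x_2 = 251·251+70·30·30 = 126001,  y_2 = 251·30+30·251 = 15060
k=3:  x_3 = 251·126001+70·30·15060 = 63252251,  y_3 = 251·15060+30·126001 = 7560090
k=4:  x_4 = 251·63252251+70·30·7560090 = 31752504001,  y_4 = 251·7560090+30·63252251 = 3795150120
k=5:  x_5 = 251·31752504001+70·30·3795150120 = 15939693756251,  y_5 = 251·3795150120+30·31752504001 = 1905157800150

251 30
126001 15060
63252251 7560090
31752504001 3795150120
15939693756251 1905157800150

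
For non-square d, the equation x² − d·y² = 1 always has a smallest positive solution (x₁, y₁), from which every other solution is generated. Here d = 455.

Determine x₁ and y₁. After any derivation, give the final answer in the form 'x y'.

[21; 3,42] for √455; ℓ=2 ⇒ convergent index 1
step 0: (21, 1)  from 21·(1,0) + (0,1)
step 1: (64, 3)  from 3·(21,1) + (1,0)
→ (64, 3).  Check: 64²=4096, 455·3²=4095, difference 1.

64 3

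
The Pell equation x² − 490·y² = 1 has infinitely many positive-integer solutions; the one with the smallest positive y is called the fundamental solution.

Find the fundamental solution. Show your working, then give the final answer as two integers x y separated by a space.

√490 = [22; 7,2,1,4,4,4,1,2,7,44, …], period ℓ=10 (even) → k=9
i=0: a=22 ⇒ p=22, q=1
i=1: a=7 ⇒ p=155, q=7
…
i=4: a=4 ⇒ p=2280, q=103
…
i=7: a=1 ⇒ p=50315, q=2273
i=8: a=2 ⇒ p=141338, q=6385
i=9: a=7 ⇒ p=1039681, q=46968
fundamental: x₁=1039681, y₁=46968  (since 1080936581761 − 490·2205993024 = 1)

1039681 46968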